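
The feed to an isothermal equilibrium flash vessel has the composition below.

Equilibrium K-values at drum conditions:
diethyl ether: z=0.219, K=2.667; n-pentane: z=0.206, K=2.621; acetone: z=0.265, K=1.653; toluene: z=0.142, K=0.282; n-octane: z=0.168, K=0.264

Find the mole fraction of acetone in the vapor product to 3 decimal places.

Rachford–Rice: g(ψ) = Σ zᵢ(Kᵢ−1)/(1+ψ(Kᵢ−1)) = 0.
Feasibility: ΣzᵢKᵢ = 1.646, Σzᵢ/Kᵢ = 1.461 — both > 1, two phases present.
Iterate (Newton) starting at ψ = 0.54:
  ψ = 0.540: g = 0.1264, g' = -0.830 → ψ = 0.692
  ψ = 0.692: g = -0.0088, g' = -0.973 → ψ = 0.683
Converged at ψ = 0.683.
Compositions from xᵢ = zᵢ/(1+ψ(Kᵢ−1)), yᵢ = Kᵢxᵢ:
  diethyl ether: x = 0.102, y = 0.273
  n-pentane: x = 0.098, y = 0.256
  acetone: x = 0.183, y = 0.303
  toluene: x = 0.279, y = 0.079
  n-octane: x = 0.338, y = 0.089

y_acetone = 0.303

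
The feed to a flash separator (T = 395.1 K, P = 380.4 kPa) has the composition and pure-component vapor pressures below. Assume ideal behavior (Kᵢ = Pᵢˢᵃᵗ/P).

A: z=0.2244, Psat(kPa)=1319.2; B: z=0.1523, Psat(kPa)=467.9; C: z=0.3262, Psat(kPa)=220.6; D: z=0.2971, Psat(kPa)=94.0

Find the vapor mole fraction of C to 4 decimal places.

y_C = 0.2056

Raoult's law: Kᵢ = Pᵢˢᵃᵗ/P = Pᵢˢᵃᵗ/380.4.
  K_A = 1319.2/380.4 = 3.467928, K_B = 467.9/380.4 = 1.230021, K_C = 220.6/380.4 = 0.579916, K_D = 94.0/380.4 = 0.247108
Let ψ = V/F and solve Σ zᵢ(Kᵢ−1)/(1+ψ(Kᵢ−1)) = 0.
g(0) = ΣzᵢKᵢ − 1 = 0.2281 and g(1) = 1 − Σzᵢ/Kᵢ = -0.9533, so a root lies in (0, 1).
Newton–Raphson from ψ = 0.5:
  ψ = 0.5000: g = -0.25287, g' = -0.8057 → ψ = 0.1862
  ψ = 0.1862: g = 0.00426, g' = -0.9446 → ψ = 0.1907
Converged at ψ = 0.1907.
Compositions from xᵢ = zᵢ/(1+ψ(Kᵢ−1)), yᵢ = Kᵢxᵢ:
  A: x = 0.1526, y = 0.5292
  B: x = 0.1459, y = 0.1795
  C: x = 0.3546, y = 0.2056
  D: x = 0.3469, y = 0.0857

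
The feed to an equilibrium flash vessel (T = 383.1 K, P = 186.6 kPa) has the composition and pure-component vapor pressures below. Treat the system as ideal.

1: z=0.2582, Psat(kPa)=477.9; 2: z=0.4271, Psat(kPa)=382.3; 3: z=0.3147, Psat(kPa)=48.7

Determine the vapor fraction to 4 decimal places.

ψ = 0.6694

Raoult's law: Kᵢ = Pᵢˢᵃᵗ/P = Pᵢˢᵃᵗ/186.6.
  K_1 = 477.9/186.6 = 2.561093, K_2 = 382.3/186.6 = 2.048767, K_3 = 48.7/186.6 = 0.260986
Let ψ = V/F and solve Σ zᵢ(Kᵢ−1)/(1+ψ(Kᵢ−1)) = 0.
g(0) = ΣzᵢKᵢ − 1 = 0.6184 and g(1) = 1 − Σzᵢ/Kᵢ = -0.5151, so a root lies in (0, 1).
Newton iteration, ψ⁰ = 0.5:
  ψ = 0.5000: g = 0.15135, g' = -0.8330 → ψ = 0.6817
  ψ = 0.6817: g = -0.01222, g' = -1.0054 → ψ = 0.6695
  ψ = 0.6695: g = -0.00012, g' = -0.9860 → ψ = 0.6694
Converged at ψ = 0.6694.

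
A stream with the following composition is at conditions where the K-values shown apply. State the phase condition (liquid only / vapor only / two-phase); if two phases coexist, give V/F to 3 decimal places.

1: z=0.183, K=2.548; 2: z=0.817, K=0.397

ΣzᵢKᵢ = 0.791; Σzᵢ/Kᵢ = 2.130.
Since ΣzᵢKᵢ < 1 the mixture is below its bubble point — single liquid phase.

liquid only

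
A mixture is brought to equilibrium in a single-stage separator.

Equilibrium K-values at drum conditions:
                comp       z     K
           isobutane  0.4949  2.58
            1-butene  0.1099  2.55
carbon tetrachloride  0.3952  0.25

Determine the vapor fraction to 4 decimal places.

Material balance + equilibrium reduce to Σ zᵢ(Kᵢ−1)/(1+ψ(Kᵢ−1)) = 0.
Check two-phase: ΣzᵢKᵢ = 1.6559 > 1 and Σzᵢ/Kᵢ = 1.8157 > 1, so g(0) = 0.6559 > 0 and g(1) = -0.8157 < 0.
Iterate (Newton) starting at ψ = 0.5:
  ψ = 0.5000: g = 0.05857, g' = -1.0385 → ψ = 0.5564
  ψ = 0.5564: g = -0.00108, g' = -1.0807 → ψ = 0.5554
Converged at ψ = 0.5554.

ψ = 0.5554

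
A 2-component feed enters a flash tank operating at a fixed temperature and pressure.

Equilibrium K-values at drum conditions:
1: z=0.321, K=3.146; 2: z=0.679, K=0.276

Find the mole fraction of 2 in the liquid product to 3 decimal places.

x_2 = 0.748

Binary case is linear: z₁(K₁−1)(1+V/F(K₂−1)) + z₂(K₂−1)(1+V/F(K₁−1)) = 0
⇒ V/F = [z₁(K₁−1)+z₂(K₂−1)] / [−(K₁−1)(K₂−1)] = 0.1973/1.5537 = 0.127
Compositions from xᵢ = zᵢ/(1+V/F(Kᵢ−1)), yᵢ = Kᵢxᵢ:
  1: x = 0.252, y = 0.794
  2: x = 0.748, y = 0.206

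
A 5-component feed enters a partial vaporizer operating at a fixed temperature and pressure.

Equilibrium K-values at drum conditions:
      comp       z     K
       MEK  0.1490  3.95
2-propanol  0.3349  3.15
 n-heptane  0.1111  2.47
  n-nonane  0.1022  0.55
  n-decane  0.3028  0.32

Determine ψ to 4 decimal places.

ψ = 0.7505

Newton–Raphson from ψ = 0.5:
  ψ = 0.5000: g = 0.24741, g' = -1.0069 → ψ = 0.7457
  ψ = 0.7457: g = 0.00491, g' = -1.0329 → ψ = 0.7505
Converged at ψ = 0.7505.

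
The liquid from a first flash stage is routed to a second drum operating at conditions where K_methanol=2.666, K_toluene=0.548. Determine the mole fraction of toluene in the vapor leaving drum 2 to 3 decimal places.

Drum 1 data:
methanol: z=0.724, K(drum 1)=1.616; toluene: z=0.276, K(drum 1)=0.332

Drum 1:
Rachford–Rice: g(ψ₁) = Σ zᵢ(Kᵢ−1)/(1+ψ₁(Kᵢ−1)) = 0.
Check two-phase: ΣzᵢKᵢ = 1.262 > 1 and Σzᵢ/Kᵢ = 1.279 > 1, so g(0) = 0.262 > 0 and g(1) = -0.279 < 0.
Binary case is linear: z₁(K₁−1)(1+ψ₁(K₂−1)) + z₂(K₂−1)(1+ψ₁(K₁−1)) = 0
⇒ ψ₁ = [z₁(K₁−1)+z₂(K₂−1)] / [−(K₁−1)(K₂−1)] = 0.2616/0.4115 = 0.636
Drum-1 compositions:
  methanol: x = 0.520, y = 0.841
  toluene: x = 0.480, y = 0.159
Drum-2 feed = drum-1 liquid: z₂ = (0.5202, 0.4798).
Drum 2:
Let ψ₂ = V/F and solve Σ zᵢ(Kᵢ−1)/(1+ψ₂(Kᵢ−1)) = 0.
Check two-phase: ΣzᵢKᵢ = 1.650 > 1 and Σzᵢ/Kᵢ = 1.071 > 1, so g(0) = 0.650 > 0 and g(1) = -0.071 < 0.
Binary case is linear: z₁(K₁−1)(1+ψ₂(K₂−1)) + z₂(K₂−1)(1+ψ₂(K₁−1)) = 0
⇒ ψ₂ = [z₁(K₁−1)+z₂(K₂−1)] / [−(K₁−1)(K₂−1)] = 0.6499/0.7530 = 0.863
  methanol: x = 0.213, y = 0.569
  toluene: x = 0.787, y = 0.431

y_toluene (drum 2) = 0.431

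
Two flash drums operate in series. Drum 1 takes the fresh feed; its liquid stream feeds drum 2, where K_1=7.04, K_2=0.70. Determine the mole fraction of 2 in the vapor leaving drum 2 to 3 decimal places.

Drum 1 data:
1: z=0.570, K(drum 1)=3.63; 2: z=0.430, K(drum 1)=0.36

Drum 1:
Material balance + equilibrium reduce to Σ zᵢ(Kᵢ−1)/(1+ψ₁(Kᵢ−1)) = 0.
Check two-phase: ΣzᵢKᵢ = 2.224 > 1 and Σzᵢ/Kᵢ = 1.351 > 1, so g(0) = 1.224 > 0 and g(1) = -0.351 < 0.
Binary case is linear: z₁(K₁−1)(1+ψ₁(K₂−1)) + z₂(K₂−1)(1+ψ₁(K₁−1)) = 0
⇒ ψ₁ = [z₁(K₁−1)+z₂(K₂−1)] / [−(K₁−1)(K₂−1)] = 1.2239/1.6832 = 0.727
Drum-1 compositions:
  1: x = 0.196, y = 0.710
  2: x = 0.804, y = 0.290
Drum-2 feed = drum-1 liquid: z₂ = (0.1957, 0.8043).
Drum 2:
Rachford–Rice: g(ψ₂) = Σ zᵢ(Kᵢ−1)/(1+ψ₂(Kᵢ−1)) = 0.
g(0) = ΣzᵢKᵢ − 1 = 0.941 and g(1) = 1 − Σzᵢ/Kᵢ = -0.177, so a root lies in (0, 1).
Newton iteration, ψ₂⁰ = 0.6:
  ψ₂ = 0.600: g = -0.0386, g' = -0.442 → ψ₂ = 0.513
  ψ₂ = 0.513: g = 0.0035, g' = -0.527 → ψ₂ = 0.519
Converged at ψ₂ = 0.519.
  1: x = 0.047, y = 0.333
  2: x = 0.953, y = 0.667

y_2 (drum 2) = 0.667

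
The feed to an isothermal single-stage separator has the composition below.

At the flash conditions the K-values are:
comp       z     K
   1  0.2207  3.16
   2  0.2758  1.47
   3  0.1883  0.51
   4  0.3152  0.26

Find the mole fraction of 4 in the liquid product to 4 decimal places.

x_4 = 0.4026

Rachford–Rice: g(V/F) = Σ zᵢ(Kᵢ−1)/(1+V/F(Kᵢ−1)) = 0.
Feasibility: ΣzᵢKᵢ = 1.2808, Σzᵢ/Kᵢ = 1.8390 — both > 1, two phases present.
Newton–Raphson from V/F = 0.5:
  V/F = 0.5000: g = -0.15829, g' = -0.7921 → V/F = 0.3002
  V/F = 0.3002: g = -0.00523, g' = -0.7732 → V/F = 0.2934
Converged at V/F = 0.2934.
Compositions from xᵢ = zᵢ/(1+V/F(Kᵢ−1)), yᵢ = Kᵢxᵢ:
  1: x = 0.1351, y = 0.4269
  2: x = 0.2424, y = 0.3563
  3: x = 0.2199, y = 0.1122
  4: x = 0.4026, y = 0.1047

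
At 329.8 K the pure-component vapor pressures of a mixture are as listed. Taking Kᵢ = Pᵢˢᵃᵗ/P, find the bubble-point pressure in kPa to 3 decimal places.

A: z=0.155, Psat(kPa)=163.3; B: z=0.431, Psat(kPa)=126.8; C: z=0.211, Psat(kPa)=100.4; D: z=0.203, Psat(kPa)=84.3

At the bubble point ψ → 0, so ΣzᵢKᵢ = 1 with Kᵢ = Pᵢˢᵃᵗ/P ⇒ P = ΣzᵢPᵢˢᵃᵗ.
P = 0.155·163.3 + 0.431·126.8 + 0.211·100.4 + 0.203·84.3 = 118.260 kPa

Pbub = 118.260 kPa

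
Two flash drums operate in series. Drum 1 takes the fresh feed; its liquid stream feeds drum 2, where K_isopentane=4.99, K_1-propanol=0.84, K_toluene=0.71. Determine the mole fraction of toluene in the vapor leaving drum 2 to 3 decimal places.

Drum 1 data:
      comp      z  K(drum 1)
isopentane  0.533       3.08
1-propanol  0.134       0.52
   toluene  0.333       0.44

y_toluene (drum 2) = 0.501

Drum 1:
Material balance + equilibrium reduce to Σ zᵢ(Kᵢ−1)/(1+ψ₁(Kᵢ−1)) = 0.
g(0) = ΣzᵢKᵢ − 1 = 0.858 and g(1) = 1 − Σzᵢ/Kᵢ = -0.188, so a root lies in (0, 1).
Newton iteration, ψ₁⁰ = 0.5:
  ψ₁ = 0.500: g = 0.1998, g' = -0.809 → ψ₁ = 0.747
  ψ₁ = 0.747: g = 0.0133, g' = -0.737 → ψ₁ = 0.765
Converged at ψ₁ = 0.765.
Drum-1 compositions:
  isopentane: x = 0.206, y = 0.634
  1-propanol: x = 0.212, y = 0.110
  toluene: x = 0.583, y = 0.256
Drum-2 feed = drum-1 liquid: z₂ = (0.2057, 0.2117, 0.5825).
Drum 2:
Material balance + equilibrium reduce to Σ zᵢ(Kᵢ−1)/(1+ψ₂(Kᵢ−1)) = 0.
Check two-phase: ΣzᵢKᵢ = 1.618 > 1 and Σzᵢ/Kᵢ = 1.114 > 1, so g(0) = 0.618 > 0 and g(1) = -0.114 < 0.
Iterate (Newton) starting at ψ₂ = 0.35:
  ψ₂ = 0.350: g = 0.1186, g' = -0.637 → ψ₂ = 0.536
  ψ₂ = 0.536: g = 0.0244, g' = -0.407 → ψ₂ = 0.596
  ψ₂ = 0.596: g = 0.0013, g' = -0.365 → ψ₂ = 0.600
Converged at ψ₂ = 0.600.
  isopentane: x = 0.061, y = 0.303
  1-propanol: x = 0.234, y = 0.197
  toluene: x = 0.705, y = 0.501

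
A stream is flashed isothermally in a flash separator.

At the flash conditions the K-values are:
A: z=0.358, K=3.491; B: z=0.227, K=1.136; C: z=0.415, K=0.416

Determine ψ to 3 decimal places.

Newton–Raphson from ψ = 0.5:
  ψ = 0.500: g = 0.0837, g' = -0.727 → ψ = 0.615
  ψ = 0.615: g = 0.0023, g' = -0.695 → ψ = 0.619
Converged at ψ = 0.619.

ψ = 0.619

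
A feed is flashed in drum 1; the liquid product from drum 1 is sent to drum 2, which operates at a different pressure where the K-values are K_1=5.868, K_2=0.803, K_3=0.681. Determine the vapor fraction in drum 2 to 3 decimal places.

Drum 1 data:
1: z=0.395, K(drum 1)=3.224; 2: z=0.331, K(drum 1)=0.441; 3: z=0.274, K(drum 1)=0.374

Drum 1:
Newton–Raphson from ψ₁ = 0.5:
  ψ₁ = 0.500: g = -0.0905, g' = -0.865 → ψ₁ = 0.395
  ψ₁ = 0.395: g = 0.0020, g' = -0.913 → ψ₁ = 0.398
Converged at ψ₁ = 0.398.
Drum-1 compositions:
  1: x = 0.210, y = 0.676
  2: x = 0.426, y = 0.188
  3: x = 0.365, y = 0.136
Drum-2 feed = drum-1 liquid: z₂ = (0.2096, 0.4256, 0.3648).
Drum 2:
Rachford–Rice: g(ψ₂) = Σ zᵢ(Kᵢ−1)/(1+ψ₂(Kᵢ−1)) = 0.
Feasibility: ΣzᵢKᵢ = 1.820, Σzᵢ/Kᵢ = 1.101 — both > 1, two phases present.
Iterate (Newton) starting at ψ₂ = 0.37:
  ψ₂ = 0.370: g = 0.1420, g' = -0.700 → ψ₂ = 0.573
  ψ₂ = 0.573: g = 0.0325, g' = -0.423 → ψ₂ = 0.650
  ψ₂ = 0.650: g = 0.0022, g' = -0.367 → ψ₂ = 0.656
Converged at ψ₂ = 0.656.
  1: x = 0.050, y = 0.293
  2: x = 0.489, y = 0.392
  3: x = 0.461, y = 0.314

V/F (drum 2) = 0.656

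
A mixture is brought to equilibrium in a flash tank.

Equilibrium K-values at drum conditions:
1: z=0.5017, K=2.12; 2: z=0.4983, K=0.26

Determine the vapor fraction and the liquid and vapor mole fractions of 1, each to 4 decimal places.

Rachford–Rice: g(ψ) = Σ zᵢ(Kᵢ−1)/(1+ψ(Kᵢ−1)) = 0.
Feasibility: ΣzᵢKᵢ = 1.1932, Σzᵢ/Kᵢ = 2.1532 — both > 1, two phases present.
Newton–Raphson from ψ = 0.5:
  ψ = 0.5000: g = -0.22511, g' = -0.9461 → ψ = 0.2621
  ψ = 0.2621: g = -0.02305, g' = -0.7961 → ψ = 0.2331
Converged at ψ = 0.2331.
Compositions from xᵢ = zᵢ/(1+ψ(Kᵢ−1)), yᵢ = Kᵢxᵢ:
  1: x = 0.3978, y = 0.8434
  2: x = 0.6022, y = 0.1566

ψ = 0.2331, x_1 = 0.3978, y_1 = 0.8434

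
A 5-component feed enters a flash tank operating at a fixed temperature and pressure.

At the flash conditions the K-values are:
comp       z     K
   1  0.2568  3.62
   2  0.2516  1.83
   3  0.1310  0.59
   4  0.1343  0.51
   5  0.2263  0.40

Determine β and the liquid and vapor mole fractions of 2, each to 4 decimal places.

Material balance + equilibrium reduce to Σ zᵢ(Kᵢ−1)/(1+β(Kᵢ−1)) = 0.
g(0) = ΣzᵢKᵢ − 1 = 0.6263 and g(1) = 1 − Σzᵢ/Kᵢ = -0.2595, so a root lies in (0, 1).
Newton iteration, β⁰ = 0.5:
  β = 0.5000: g = 0.09015, g' = -0.6746 → β = 0.6336
  β = 0.6336: g = 0.00271, g' = -0.6436 → β = 0.6379
Converged at β = 0.6379.
Compositions from xᵢ = zᵢ/(1+β(Kᵢ−1)), yᵢ = Kᵢxᵢ:
  1: x = 0.0961, y = 0.3480
  2: x = 0.1645, y = 0.3010
  3: x = 0.1774, y = 0.1047
  4: x = 0.1954, y = 0.0996
  5: x = 0.3666, y = 0.1466

β = 0.6379, x_2 = 0.1645, y_2 = 0.3010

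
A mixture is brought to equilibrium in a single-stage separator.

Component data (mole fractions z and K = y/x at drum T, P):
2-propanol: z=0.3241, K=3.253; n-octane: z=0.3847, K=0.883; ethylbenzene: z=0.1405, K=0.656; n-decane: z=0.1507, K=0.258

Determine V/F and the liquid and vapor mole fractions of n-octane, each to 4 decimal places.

V/F = 0.5994, x_n-octane = 0.4137, y_n-octane = 0.3653

Rachford–Rice: g(V/F) = Σ zᵢ(Kᵢ−1)/(1+V/F(Kᵢ−1)) = 0.
Feasibility: ΣzᵢKᵢ = 1.5250, Σzᵢ/Kᵢ = 1.3336 — both > 1, two phases present.
Newton–Raphson from V/F = 0.5:
  V/F = 0.5000: g = 0.05943, g' = -0.6037 → V/F = 0.5984
  V/F = 0.5984: g = 0.00056, g' = -0.5992 → V/F = 0.5994
Converged at V/F = 0.5994.
Compositions from xᵢ = zᵢ/(1+V/F(Kᵢ−1)), yᵢ = Kᵢxᵢ:
  2-propanol: x = 0.1379, y = 0.4486
  n-octane: x = 0.4137, y = 0.3653
  ethylbenzene: x = 0.1770, y = 0.1161
  n-decane: x = 0.2714, y = 0.0700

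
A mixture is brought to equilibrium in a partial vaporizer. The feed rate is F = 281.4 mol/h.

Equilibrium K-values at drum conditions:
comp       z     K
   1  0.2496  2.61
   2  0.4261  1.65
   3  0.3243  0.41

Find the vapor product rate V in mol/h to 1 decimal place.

Rachford–Rice: g(V/F) = Σ zᵢ(Kᵢ−1)/(1+V/F(Kᵢ−1)) = 0.
g(0) = ΣzᵢKᵢ − 1 = 0.4875 and g(1) = 1 − Σzᵢ/Kᵢ = -0.1449, so a root lies in (0, 1).
Iterate (Newton) starting at V/F = 0.5:
  V/F = 0.5000: g = 0.16027, g' = -0.5283 → V/F = 0.8034
  V/F = 0.8034: g = -0.00659, g' = -0.6087 → V/F = 0.7926
  V/F = 0.7926: g = -0.00004, g' = -0.6016 → V/F = 0.7925
Converged at V/F = 0.7925.
Then V = V/F·F = 0.7925·281.4 = 223.0 mol/h and L = F − V = 58.4 mol/h.

V = 223.0 mol/h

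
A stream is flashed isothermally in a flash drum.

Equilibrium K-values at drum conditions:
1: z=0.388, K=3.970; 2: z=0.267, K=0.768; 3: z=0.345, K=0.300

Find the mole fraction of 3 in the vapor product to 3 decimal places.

y_3 = 0.163

Newton iteration, ψ⁰ = 0.64:
  ψ = 0.640: g = -0.1130, g' = -0.981 → ψ = 0.525
  ψ = 0.525: g = -0.0019, g' = -0.964 → ψ = 0.523
Converged at ψ = 0.523.
Compositions from xᵢ = zᵢ/(1+ψ(Kᵢ−1)), yᵢ = Kᵢxᵢ:
  1: x = 0.152, y = 0.603
  2: x = 0.304, y = 0.233
  3: x = 0.544, y = 0.163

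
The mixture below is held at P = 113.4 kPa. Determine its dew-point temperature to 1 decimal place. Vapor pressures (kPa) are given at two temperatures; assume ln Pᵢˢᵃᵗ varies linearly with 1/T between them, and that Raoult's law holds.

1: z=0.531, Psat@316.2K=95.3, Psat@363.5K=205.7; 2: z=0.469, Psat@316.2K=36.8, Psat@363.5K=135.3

T = 345.6 K

Dew-point temperature: Σzᵢ·P/Pᵢˢᵃᵗ(T) = 1. Interpolate ln Pᵢˢᵃᵗ = aᵢ + bᵢ/T.
  T = 316.2 K: ΣzᵢP/Pᵢˢᵃᵗ = 2.0771
  T = 363.5 K: ΣzᵢP/Pᵢˢᵃᵗ = 0.6858
  T = 339.9 K: ΣzᵢP/Pᵢˢᵃᵗ = 1.1377
  T = 351.7 K: ΣzᵢP/Pᵢˢᵃᵗ = 0.8743
  T = 345.8 K: ΣzᵢP/Pᵢˢᵃᵗ = 0.9946
  T = 342.9 K: ΣzᵢP/Pᵢˢᵃᵗ = 1.0618
Interpolating between 342.9 K and 345.8 K gives T ≈ 345.6 K.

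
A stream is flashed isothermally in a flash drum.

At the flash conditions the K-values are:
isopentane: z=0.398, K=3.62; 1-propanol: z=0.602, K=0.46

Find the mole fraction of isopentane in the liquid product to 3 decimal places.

Rachford–Rice: g(ψ) = Σ zᵢ(Kᵢ−1)/(1+ψ(Kᵢ−1)) = 0.
Feasibility: ΣzᵢKᵢ = 1.718, Σzᵢ/Kᵢ = 1.419 — both > 1, two phases present.
Newton iteration, ψ⁰ = 0.42:
  ψ = 0.420: g = 0.0760, g' = -0.913 → ψ = 0.503
  ψ = 0.503: g = 0.0033, g' = -0.839 → ψ = 0.507
Converged at ψ = 0.507.
Compositions from xᵢ = zᵢ/(1+ψ(Kᵢ−1)), yᵢ = Kᵢxᵢ:
  isopentane: x = 0.171, y = 0.619
  1-propanol: x = 0.829, y = 0.381

x_isopentane = 0.171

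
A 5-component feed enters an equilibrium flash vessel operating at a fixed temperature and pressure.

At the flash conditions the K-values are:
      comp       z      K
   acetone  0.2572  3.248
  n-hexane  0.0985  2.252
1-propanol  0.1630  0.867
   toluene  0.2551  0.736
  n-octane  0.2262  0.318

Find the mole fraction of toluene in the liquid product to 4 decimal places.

Iterate (Newton) starting at ψ = 0.44:
  ψ = 0.4400: g = 0.05056, g' = -0.6335 → ψ = 0.5198
  ψ = 0.5198: g = 0.00099, g' = -0.6128 → ψ = 0.5214
Converged at ψ = 0.5214.
Compositions from xᵢ = zᵢ/(1+ψ(Kᵢ−1)), yᵢ = Kᵢxᵢ:
  acetone: x = 0.1184, y = 0.3846
  n-hexane: x = 0.0596, y = 0.1342
  1-propanol: x = 0.1751, y = 0.1519
  toluene: x = 0.2958, y = 0.2177
  n-octane: x = 0.3510, y = 0.1116

x_toluene = 0.2958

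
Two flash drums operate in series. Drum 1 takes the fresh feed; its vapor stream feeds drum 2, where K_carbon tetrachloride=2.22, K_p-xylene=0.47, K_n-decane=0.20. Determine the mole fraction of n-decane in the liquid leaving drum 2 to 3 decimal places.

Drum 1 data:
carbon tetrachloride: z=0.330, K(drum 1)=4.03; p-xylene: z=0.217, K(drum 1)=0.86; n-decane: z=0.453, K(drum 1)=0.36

x_n-decane (drum 2) = 0.371

Drum 1:
Material balance + equilibrium reduce to Σ zᵢ(Kᵢ−1)/(1+ψ₁(Kᵢ−1)) = 0.
Check two-phase: ΣzᵢKᵢ = 1.680 > 1 and Σzᵢ/Kᵢ = 1.593 > 1, so g(0) = 0.680 > 0 and g(1) = -0.593 < 0.
Newton iteration, ψ₁⁰ = 0.5:
  ψ₁ = 0.500: g = -0.0614, g' = -0.885 → ψ₁ = 0.431
  ψ₁ = 0.431: g = 0.0013, g' = -0.929 → ψ₁ = 0.432
Converged at ψ₁ = 0.432.
Drum-1 compositions:
  carbon tetrachloride: x = 0.143, y = 0.576
  p-xylene: x = 0.231, y = 0.199
  n-decane: x = 0.626, y = 0.225
Drum-2 feed = drum-1 vapor: z₂ = (0.5760, 0.1986, 0.2254).
Drum 2:
Iterate (Newton) starting at ψ₂ = 0.34:
  ψ₂ = 0.340: g = 0.1206, g' = -0.783 → ψ₂ = 0.494
  ψ₂ = 0.494: g = -0.0022, g' = -0.830 → ψ₂ = 0.491
Converged at ψ₂ = 0.491.
  carbon tetrachloride: x = 0.360, y = 0.800
  p-xylene: x = 0.269, y = 0.126
  n-decane: x = 0.371, y = 0.074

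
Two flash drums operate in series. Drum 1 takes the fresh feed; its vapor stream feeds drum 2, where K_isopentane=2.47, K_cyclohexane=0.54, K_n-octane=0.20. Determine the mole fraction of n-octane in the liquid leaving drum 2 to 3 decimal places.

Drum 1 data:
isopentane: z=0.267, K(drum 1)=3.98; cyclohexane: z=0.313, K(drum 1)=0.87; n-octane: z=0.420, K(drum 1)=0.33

x_n-octane (drum 2) = 0.322

Drum 1:
Material balance + equilibrium reduce to Σ zᵢ(Kᵢ−1)/(1+ψ₁(Kᵢ−1)) = 0.
Check two-phase: ΣzᵢKᵢ = 1.474 > 1 and Σzᵢ/Kᵢ = 1.700 > 1, so g(0) = 0.474 > 0 and g(1) = -0.700 < 0.
Newton iteration, ψ₁⁰ = 0.5:
  ψ₁ = 0.500: g = -0.1471, g' = -0.815 → ψ₁ = 0.319
  ψ₁ = 0.319: g = 0.0072, g' = -0.933 → ψ₁ = 0.327
Converged at ψ₁ = 0.327.
Drum-1 compositions:
  isopentane: x = 0.135, y = 0.538
  cyclohexane: x = 0.327, y = 0.284
  n-octane: x = 0.538, y = 0.178
Drum-2 feed = drum-1 vapor: z₂ = (0.5381, 0.2844, 0.1775).
Drum 2:
Newton iteration, ψ₂⁰ = 0.5:
  ψ₂ = 0.500: g = 0.0493, g' = -0.803 → ψ₂ = 0.561
  ψ₂ = 0.561: g = -0.0008, g' = -0.833 → ψ₂ = 0.560
Converged at ψ₂ = 0.560.
  isopentane: x = 0.295, y = 0.729
  cyclohexane: x = 0.383, y = 0.207
  n-octane: x = 0.322, y = 0.064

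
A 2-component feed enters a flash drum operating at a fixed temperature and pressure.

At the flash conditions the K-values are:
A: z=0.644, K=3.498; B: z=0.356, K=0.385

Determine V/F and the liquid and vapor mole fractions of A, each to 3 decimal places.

V/F = 0.905, x_A = 0.198, y_A = 0.691

Material balance + equilibrium reduce to Σ zᵢ(Kᵢ−1)/(1+V/F(Kᵢ−1)) = 0.
Feasibility: ΣzᵢKᵢ = 2.390, Σzᵢ/Kᵢ = 1.109 — both > 1, two phases present.
Binary case is linear: z₁(K₁−1)(1+V/F(K₂−1)) + z₂(K₂−1)(1+V/F(K₁−1)) = 0
⇒ V/F = [z₁(K₁−1)+z₂(K₂−1)] / [−(K₁−1)(K₂−1)] = 1.3898/1.5363 = 0.905
Compositions from xᵢ = zᵢ/(1+V/F(Kᵢ−1)), yᵢ = Kᵢxᵢ:
  A: x = 0.198, y = 0.691
  B: x = 0.802, y = 0.309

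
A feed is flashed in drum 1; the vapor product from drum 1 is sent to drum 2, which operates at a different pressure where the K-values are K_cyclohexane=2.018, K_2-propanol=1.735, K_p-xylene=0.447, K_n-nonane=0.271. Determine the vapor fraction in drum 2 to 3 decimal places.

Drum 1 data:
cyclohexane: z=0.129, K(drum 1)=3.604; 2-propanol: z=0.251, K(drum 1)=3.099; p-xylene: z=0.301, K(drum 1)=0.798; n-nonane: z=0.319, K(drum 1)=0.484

V/F (drum 2) = 0.119

Drum 1:
Rachford–Rice: g(ψ₁) = Σ zᵢ(Kᵢ−1)/(1+ψ₁(Kᵢ−1)) = 0.
Check two-phase: ΣzᵢKᵢ = 1.637 > 1 and Σzᵢ/Kᵢ = 1.153 > 1, so g(0) = 0.637 > 0 and g(1) = -0.153 < 0.
Newton–Raphson from ψ₁ = 0.68:
  ψ₁ = 0.680: g = 0.0142, g' = -0.520 → ψ₁ = 0.707
  ψ₁ = 0.707: g = 0.0001, g' = -0.515 → ψ₁ = 0.708
Converged at ψ₁ = 0.708.
Drum-1 compositions:
  cyclohexane: x = 0.045, y = 0.164
  2-propanol: x = 0.101, y = 0.313
  p-xylene: x = 0.351, y = 0.280
  n-nonane: x = 0.502, y = 0.243
Drum-2 feed = drum-1 vapor: z₂ = (0.1636, 0.3130, 0.2803, 0.2432).
Drum 2:
Material balance + equilibrium reduce to Σ zᵢ(Kᵢ−1)/(1+ψ₂(Kᵢ−1)) = 0.
g(0) = ΣzᵢKᵢ − 1 = 0.064 and g(1) = 1 − Σzᵢ/Kᵢ = -0.786, so a root lies in (0, 1).
Newton iteration, ψ₂⁰ = 0.37:
  ψ₂ = 0.370: g = -0.1358, g' = -0.572 → ψ₂ = 0.133
  ψ₂ = 0.133: g = -0.0071, g' = -0.530 → ψ₂ = 0.119
Converged at ψ₂ = 0.119.
  cyclohexane: x = 0.146, y = 0.294
  2-propanol: x = 0.288, y = 0.499
  p-xylene: x = 0.300, y = 0.134
  n-nonane: x = 0.266, y = 0.072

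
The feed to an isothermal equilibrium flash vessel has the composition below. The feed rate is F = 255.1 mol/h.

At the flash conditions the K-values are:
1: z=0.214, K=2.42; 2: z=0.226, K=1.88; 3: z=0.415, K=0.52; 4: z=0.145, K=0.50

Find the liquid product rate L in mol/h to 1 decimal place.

Rachford–Rice: g(ψ) = Σ zᵢ(Kᵢ−1)/(1+ψ(Kᵢ−1)) = 0.
g(0) = ΣzᵢKᵢ − 1 = 0.231 and g(1) = 1 − Σzᵢ/Kᵢ = -0.297, so a root lies in (0, 1).
Newton–Raphson from ψ = 0.5:
  ψ = 0.500: g = -0.0430, g' = -0.462 → ψ = 0.407
  ψ = 0.407: g = 0.0004, g' = -0.473 → ψ = 0.408
Converged at ψ = 0.408.
Then V = ψ·F = 0.4079·255.1 = 104.1 mol/h and L = F − V = 151.0 mol/h.

L = 151.0 mol/h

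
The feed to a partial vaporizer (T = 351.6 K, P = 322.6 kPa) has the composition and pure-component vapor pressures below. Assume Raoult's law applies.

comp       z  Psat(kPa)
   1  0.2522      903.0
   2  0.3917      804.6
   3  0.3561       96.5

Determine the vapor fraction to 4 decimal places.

Raoult's law: Kᵢ = Pᵢˢᵃᵗ/P = Pᵢˢᵃᵗ/322.6.
  K_1 = 903.0/322.6 = 2.799132, K_2 = 804.6/322.6 = 2.494110, K_3 = 96.5/322.6 = 0.299132
Rachford–Rice: g(ψ) = Σ zᵢ(Kᵢ−1)/(1+ψ(Kᵢ−1)) = 0.
Feasibility: ΣzᵢKᵢ = 1.7894, Σzᵢ/Kᵢ = 1.4376 — both > 1, two phases present.
Iterate (Newton) starting at ψ = 0.51:
  ψ = 0.5100: g = 0.18036, g' = -0.9273 → ψ = 0.7045
  ψ = 0.7045: g = -0.00777, g' = -1.0489 → ψ = 0.6971
Converged at ψ = 0.6971.

ψ = 0.6971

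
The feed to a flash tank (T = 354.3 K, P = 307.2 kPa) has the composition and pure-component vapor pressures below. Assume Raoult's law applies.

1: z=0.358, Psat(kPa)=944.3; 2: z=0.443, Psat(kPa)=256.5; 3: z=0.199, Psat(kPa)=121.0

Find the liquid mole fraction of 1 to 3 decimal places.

x_1 = 0.143

Raoult's law: Kᵢ = Pᵢˢᵃᵗ/P = Pᵢˢᵃᵗ/307.2.
  K_1 = 944.3/307.2 = 3.07389, K_2 = 256.5/307.2 = 0.83496, K_3 = 121.0/307.2 = 0.39388
Material balance + equilibrium reduce to Σ zᵢ(Kᵢ−1)/(1+β(Kᵢ−1)) = 0.
Check two-phase: ΣzᵢKᵢ = 1.549 > 1 and Σzᵢ/Kᵢ = 1.152 > 1, so g(0) = 0.549 > 0 and g(1) = -0.152 < 0.
Newton–Raphson from β = 0.5:
  β = 0.500: g = 0.1117, g' = -0.536 → β = 0.708
  β = 0.708: g = 0.0065, g' = -0.493 → β = 0.722
Converged at β = 0.722.
Compositions from xᵢ = zᵢ/(1+β(Kᵢ−1)), yᵢ = Kᵢxᵢ:
  1: x = 0.143, y = 0.441
  2: x = 0.503, y = 0.420
  3: x = 0.354, y = 0.139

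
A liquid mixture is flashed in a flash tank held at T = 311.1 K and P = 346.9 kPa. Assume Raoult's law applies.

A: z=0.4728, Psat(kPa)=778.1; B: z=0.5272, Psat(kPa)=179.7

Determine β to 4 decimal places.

β = 0.5568

Raoult's law: Kᵢ = Pᵢˢᵃᵗ/P = Pᵢˢᵃᵗ/346.9.
  K_A = 778.1/346.9 = 2.243010, K_B = 179.7/346.9 = 0.518017
Newton iteration, β⁰ = 0.5:
  β = 0.5000: g = 0.02766, g' = -0.4904 → β = 0.5564
  β = 0.5564: g = 0.00020, g' = -0.4840 → β = 0.5568
Converged at β = 0.5568.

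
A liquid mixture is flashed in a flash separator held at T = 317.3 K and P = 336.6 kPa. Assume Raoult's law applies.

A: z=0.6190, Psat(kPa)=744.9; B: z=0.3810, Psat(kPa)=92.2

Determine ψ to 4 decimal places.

ψ = 0.5384

Raoult's law: Kᵢ = Pᵢˢᵃᵗ/P = Pᵢˢᵃᵗ/336.6.
  K_A = 744.9/336.6 = 2.213012, K_B = 92.2/336.6 = 0.273916
Let ψ = V/F and solve Σ zᵢ(Kᵢ−1)/(1+ψ(Kᵢ−1)) = 0.
Check two-phase: ΣzᵢKᵢ = 1.4742 > 1 and Σzᵢ/Kᵢ = 1.6706 > 1, so g(0) = 0.4742 > 0 and g(1) = -0.6706 < 0.
Newton iteration, ψ⁰ = 0.55:
  ψ = 0.5500: g = -0.01018, g' = -0.8844 → ψ = 0.5385
  ψ = 0.5385: g = -0.00006, g' = -0.8748 → ψ = 0.5384
Converged at ψ = 0.5384.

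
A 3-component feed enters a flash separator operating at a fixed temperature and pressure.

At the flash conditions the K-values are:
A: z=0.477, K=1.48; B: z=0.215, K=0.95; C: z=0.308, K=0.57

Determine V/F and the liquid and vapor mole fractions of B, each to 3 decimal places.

Newton iteration, V/F⁰ = 0.5:
  V/F = 0.500: g = 0.0049, g' = -0.164 → V/F = 0.530
Converged at V/F = 0.530.
Compositions from xᵢ = zᵢ/(1+V/F(Kᵢ−1)), yᵢ = Kᵢxᵢ:
  A: x = 0.380, y = 0.563
  B: x = 0.221, y = 0.210
  C: x = 0.399, y = 0.227

V/F = 0.530, x_B = 0.221, y_B = 0.210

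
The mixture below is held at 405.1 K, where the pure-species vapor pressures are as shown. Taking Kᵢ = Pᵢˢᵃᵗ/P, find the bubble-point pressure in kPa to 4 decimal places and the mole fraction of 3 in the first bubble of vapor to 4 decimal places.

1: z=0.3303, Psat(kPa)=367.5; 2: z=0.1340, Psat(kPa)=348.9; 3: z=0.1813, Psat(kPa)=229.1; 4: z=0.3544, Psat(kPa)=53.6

At the bubble point ψ → 0, so ΣzᵢKᵢ = 1 with Kᵢ = Pᵢˢᵃᵗ/P ⇒ P = ΣzᵢPᵢˢᵃᵗ.
P = 0.3303·367.5 + 0.1340·348.9 + 0.1813·229.1 + 0.3544·53.6 = 228.6695 kPa
yᵢ = zᵢPᵢˢᵃᵗ/P ⇒ y_3 = 0.1813·229.1/228.6695 = 0.1816

Pbub = 228.6695 kPa, y_3 = 0.1816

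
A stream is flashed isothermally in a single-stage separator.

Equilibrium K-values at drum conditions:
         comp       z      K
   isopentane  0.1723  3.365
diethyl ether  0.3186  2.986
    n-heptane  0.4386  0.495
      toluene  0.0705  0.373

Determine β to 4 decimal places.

β = 0.6955

Let β = V/F and solve Σ zᵢ(Kᵢ−1)/(1+β(Kᵢ−1)) = 0.
Check two-phase: ΣzᵢKᵢ = 1.7745 > 1 and Σzᵢ/Kᵢ = 1.2330 > 1, so g(0) = 0.7745 > 0 and g(1) = -0.2330 < 0.
Newton–Raphson from β = 0.5:
  β = 0.5000: g = 0.14349, g' = -0.7777 → β = 0.6845
  β = 0.6845: g = 0.00783, g' = -0.7126 → β = 0.6955
Converged at β = 0.6955.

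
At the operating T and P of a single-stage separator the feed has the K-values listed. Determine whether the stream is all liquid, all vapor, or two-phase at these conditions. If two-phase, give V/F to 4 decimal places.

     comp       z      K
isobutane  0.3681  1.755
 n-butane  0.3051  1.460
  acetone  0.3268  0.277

ΣzᵢKᵢ = 1.1820; Σzᵢ/Kᵢ = 1.5985.
Both exceed 1, so a two-phase solution exists.
Iterate (Newton) starting at ψ = 0.44:
  ψ = 0.4400: g = -0.02117, g' = -0.5303 → ψ = 0.4001
  ψ = 0.4001: g = -0.00046, g' = -0.5080 → ψ = 0.3992
Converged at ψ = 0.3992.

two-phase, V/F = 0.3992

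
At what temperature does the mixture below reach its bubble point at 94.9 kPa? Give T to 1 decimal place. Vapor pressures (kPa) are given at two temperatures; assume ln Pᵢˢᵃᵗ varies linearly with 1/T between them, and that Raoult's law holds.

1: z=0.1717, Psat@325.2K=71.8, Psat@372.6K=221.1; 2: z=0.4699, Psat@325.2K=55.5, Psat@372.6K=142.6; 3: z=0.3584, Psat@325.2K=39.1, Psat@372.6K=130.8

T = 350.1 K

Bubble-point temperature: ΣzᵢPᵢˢᵃᵗ(T) = P. Interpolate ln Pᵢˢᵃᵗ = aᵢ + bᵢ/T.
  T = 325.2 K: ΣzᵢPᵢˢᵃᵗ = 52.42 kPa
  T = 372.6 K: ΣzᵢPᵢˢᵃᵗ = 151.85 kPa
  T = 348.9 K: ΣzᵢPᵢˢᵃᵗ = 92.34 kPa
  T = 360.8 K: ΣzᵢPᵢˢᵃᵗ = 119.47 kPa
  T = 354.9 K: ΣzᵢPᵢˢᵃᵗ = 105.37 kPa
  T = 351.9 K: ΣzᵢPᵢˢᵃᵗ = 98.69 kPa
  T = 350.4 K: ΣzᵢPᵢˢᵃᵗ = 95.48 kPa
Interpolating between 348.9 K and 350.4 K gives T ≈ 350.1 K.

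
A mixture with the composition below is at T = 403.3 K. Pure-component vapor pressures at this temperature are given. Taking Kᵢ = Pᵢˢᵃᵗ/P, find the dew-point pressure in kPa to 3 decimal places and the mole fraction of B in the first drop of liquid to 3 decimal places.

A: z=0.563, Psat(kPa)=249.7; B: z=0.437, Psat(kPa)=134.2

Pdew = 181.454 kPa, x_B = 0.591

At the dew point ψ → 1, so Σzᵢ/Kᵢ = 1 with Kᵢ = Pᵢˢᵃᵗ/P ⇒ 1/P = Σzᵢ/Pᵢˢᵃᵗ.
1/P = 0.563/249.7 + 0.437/134.2 = 0.005511 ⇒ P = 181.454 kPa
xᵢ = zᵢP/Pᵢˢᵃᵗ ⇒ x_B = 0.437·181.454/134.2 = 0.591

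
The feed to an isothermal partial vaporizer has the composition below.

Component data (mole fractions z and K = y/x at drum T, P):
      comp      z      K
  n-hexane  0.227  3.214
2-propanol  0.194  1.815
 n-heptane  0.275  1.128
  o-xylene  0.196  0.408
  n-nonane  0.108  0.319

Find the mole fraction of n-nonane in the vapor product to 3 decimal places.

Let β = V/F and solve Σ zᵢ(Kᵢ−1)/(1+β(Kᵢ−1)) = 0.
g(0) = ΣzᵢKᵢ − 1 = 0.506 and g(1) = 1 − Σzᵢ/Kᵢ = -0.240, so a root lies in (0, 1).
Iterate (Newton) starting at β = 0.68:
  β = 0.680: g = 0.0035, g' = -0.601 → β = 0.686
Converged at β = 0.686.
Compositions from xᵢ = zᵢ/(1+β(Kᵢ−1)), yᵢ = Kᵢxᵢ:
  n-hexane: x = 0.090, y = 0.290
  2-propanol: x = 0.124, y = 0.226
  n-heptane: x = 0.253, y = 0.285
  o-xylene: x = 0.330, y = 0.135
  n-nonane: x = 0.203, y = 0.065

y_n-nonane = 0.065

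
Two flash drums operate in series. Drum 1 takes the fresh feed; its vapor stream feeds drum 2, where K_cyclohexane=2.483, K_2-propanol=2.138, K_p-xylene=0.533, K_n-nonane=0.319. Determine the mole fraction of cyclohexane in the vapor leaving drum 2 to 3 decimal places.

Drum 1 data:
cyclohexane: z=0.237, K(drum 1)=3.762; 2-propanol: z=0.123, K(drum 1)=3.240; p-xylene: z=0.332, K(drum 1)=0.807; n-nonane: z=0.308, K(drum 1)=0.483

y_cyclohexane (drum 2) = 0.468

Drum 1:
Iterate (Newton) starting at ψ₁ = 0.5:
  ψ₁ = 0.500: g = 0.1192, g' = -0.621 → ψ₁ = 0.692
  ψ₁ = 0.692: g = 0.0110, g' = -0.524 → ψ₁ = 0.713
Converged at ψ₁ = 0.713.
Drum-1 compositions:
  cyclohexane: x = 0.080, y = 0.300
  2-propanol: x = 0.047, y = 0.153
  p-xylene: x = 0.385, y = 0.311
  n-nonane: x = 0.488, y = 0.236
Drum-2 feed = drum-1 vapor: z₂ = (0.3003, 0.1534, 0.3107, 0.2356).
Drum 2:
Let ψ₂ = V/F and solve Σ zᵢ(Kᵢ−1)/(1+ψ₂(Kᵢ−1)) = 0.
g(0) = ΣzᵢKᵢ − 1 = 0.314 and g(1) = 1 − Σzᵢ/Kᵢ = -0.514, so a root lies in (0, 1).
Newton iteration, ψ₂⁰ = 0.5:
  ψ₂ = 0.500: g = -0.0656, g' = -0.665 → ψ₂ = 0.401
Converged at ψ₂ = 0.401.
  cyclohexane: x = 0.188, y = 0.468
  2-propanol: x = 0.105, y = 0.225
  p-xylene: x = 0.382, y = 0.204
  n-nonane: x = 0.324, y = 0.103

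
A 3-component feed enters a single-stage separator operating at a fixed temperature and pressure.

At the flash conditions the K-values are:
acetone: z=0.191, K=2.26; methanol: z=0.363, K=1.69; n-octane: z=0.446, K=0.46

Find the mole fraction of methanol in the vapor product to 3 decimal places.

Material balance + equilibrium reduce to Σ zᵢ(Kᵢ−1)/(1+β(Kᵢ−1)) = 0.
g(0) = ΣzᵢKᵢ − 1 = 0.250 and g(1) = 1 − Σzᵢ/Kᵢ = -0.269, so a root lies in (0, 1).
Iterate (Newton) starting at β = 0.68:
  β = 0.680: g = -0.0805, g' = -0.493 → β = 0.517
  β = 0.517: g = -0.0036, g' = -0.455 → β = 0.509
Converged at β = 0.509.
Compositions from xᵢ = zᵢ/(1+β(Kᵢ−1)), yᵢ = Kᵢxᵢ:
  acetone: x = 0.116, y = 0.263
  methanol: x = 0.269, y = 0.454
  n-octane: x = 0.615, y = 0.283

y_methanol = 0.454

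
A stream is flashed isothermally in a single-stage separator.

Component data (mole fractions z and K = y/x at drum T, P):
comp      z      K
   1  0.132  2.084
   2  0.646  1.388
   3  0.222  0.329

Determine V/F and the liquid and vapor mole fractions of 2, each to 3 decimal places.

Rachford–Rice: g(V/F) = Σ zᵢ(Kᵢ−1)/(1+V/F(Kᵢ−1)) = 0.
Feasibility: ΣzᵢKᵢ = 1.245, Σzᵢ/Kᵢ = 1.204 — both > 1, two phases present.
Newton–Raphson from V/F = 0.5:
  V/F = 0.500: g = 0.0785, g' = -0.360 → V/F = 0.718
  V/F = 0.718: g = -0.0111, g' = -0.481 → V/F = 0.695
Converged at V/F = 0.695.
Compositions from xᵢ = zᵢ/(1+V/F(Kᵢ−1)), yᵢ = Kᵢxᵢ:
  1: x = 0.075, y = 0.157
  2: x = 0.509, y = 0.706
  3: x = 0.416, y = 0.137

V/F = 0.695, x_2 = 0.509, y_2 = 0.706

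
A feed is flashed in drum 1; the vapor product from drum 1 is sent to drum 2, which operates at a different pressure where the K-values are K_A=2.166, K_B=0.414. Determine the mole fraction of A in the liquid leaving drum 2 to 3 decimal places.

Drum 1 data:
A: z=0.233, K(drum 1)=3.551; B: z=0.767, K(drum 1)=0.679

Drum 1:
Material balance + equilibrium reduce to Σ zᵢ(Kᵢ−1)/(1+ψ₁(Kᵢ−1)) = 0.
Feasibility: ΣzᵢKᵢ = 1.348, Σzᵢ/Kᵢ = 1.195 — both > 1, two phases present.
Binary case is linear: z₁(K₁−1)(1+ψ₁(K₂−1)) + z₂(K₂−1)(1+ψ₁(K₁−1)) = 0
⇒ ψ₁ = [z₁(K₁−1)+z₂(K₂−1)] / [−(K₁−1)(K₂−1)] = 0.3482/0.8189 = 0.425
Drum-1 compositions:
  A: x = 0.112, y = 0.397
  B: x = 0.888, y = 0.603
Drum-2 feed = drum-1 vapor: z₂ = (0.3969, 0.6031).
Drum 2:
Let ψ₂ = V/F and solve Σ zᵢ(Kᵢ−1)/(1+ψ₂(Kᵢ−1)) = 0.
Check two-phase: ΣzᵢKᵢ = 1.109 > 1 and Σzᵢ/Kᵢ = 1.640 > 1, so g(0) = 0.109 > 0 and g(1) = -0.640 < 0.
Binary case is linear: z₁(K₁−1)(1+ψ₂(K₂−1)) + z₂(K₂−1)(1+ψ₂(K₁−1)) = 0
⇒ ψ₂ = [z₁(K₁−1)+z₂(K₂−1)] / [−(K₁−1)(K₂−1)] = 0.1094/0.6833 = 0.160
  A: x = 0.334, y = 0.724
  B: x = 0.666, y = 0.276

x_A (drum 2) = 0.334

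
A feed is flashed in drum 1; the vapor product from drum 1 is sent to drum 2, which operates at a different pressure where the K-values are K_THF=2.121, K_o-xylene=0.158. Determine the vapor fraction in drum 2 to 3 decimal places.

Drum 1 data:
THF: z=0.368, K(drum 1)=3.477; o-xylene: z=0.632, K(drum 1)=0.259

V/F (drum 2) = 0.773

Drum 1:
Rachford–Rice: g(ψ₁) = Σ zᵢ(Kᵢ−1)/(1+ψ₁(Kᵢ−1)) = 0.
g(0) = ΣzᵢKᵢ − 1 = 0.443 and g(1) = 1 − Σzᵢ/Kᵢ = -1.546, so a root lies in (0, 1).
Binary case is linear: z₁(K₁−1)(1+ψ₁(K₂−1)) + z₂(K₂−1)(1+ψ₁(K₁−1)) = 0
⇒ ψ₁ = [z₁(K₁−1)+z₂(K₂−1)] / [−(K₁−1)(K₂−1)] = 0.4432/1.8355 = 0.241
Drum-1 compositions:
  THF: x = 0.230, y = 0.801
  o-xylene: x = 0.770, y = 0.199
Drum-2 feed = drum-1 vapor: z₂ = (0.8006, 0.1994).
Drum 2:
Rachford–Rice: g(ψ₂) = Σ zᵢ(Kᵢ−1)/(1+ψ₂(Kᵢ−1)) = 0.
g(0) = ΣzᵢKᵢ − 1 = 0.730 and g(1) = 1 − Σzᵢ/Kᵢ = -0.639, so a root lies in (0, 1).
Newton iteration, ψ₂⁰ = 0.5:
  ψ₂ = 0.500: g = 0.2852, g' = -0.835 → ψ₂ = 0.842
  ψ₂ = 0.842: g = -0.1145, g' = -1.932 → ψ₂ = 0.782
  ψ₂ = 0.782: g = -0.0139, g' = -1.500 → ψ₂ = 0.773
Converged at ψ₂ = 0.773.
  THF: x = 0.429, y = 0.910
  o-xylene: x = 0.571, y = 0.090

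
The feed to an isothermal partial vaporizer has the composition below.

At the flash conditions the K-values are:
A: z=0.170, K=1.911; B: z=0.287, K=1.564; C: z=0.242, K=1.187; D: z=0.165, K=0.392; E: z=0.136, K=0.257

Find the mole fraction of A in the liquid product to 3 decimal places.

Material balance + equilibrium reduce to Σ zᵢ(Kᵢ−1)/(1+ψ(Kᵢ−1)) = 0.
g(0) = ΣzᵢKᵢ − 1 = 0.161 and g(1) = 1 − Σzᵢ/Kᵢ = -0.426, so a root lies in (0, 1).
Iterate (Newton) starting at ψ = 0.46:
  ψ = 0.460: g = -0.0135, g' = -0.426 → ψ = 0.428
Converged at ψ = 0.428.
Compositions from xᵢ = zᵢ/(1+ψ(Kᵢ−1)), yᵢ = Kᵢxᵢ:
  A: x = 0.122, y = 0.234
  B: x = 0.231, y = 0.362
  C: x = 0.224, y = 0.266
  D: x = 0.223, y = 0.087
  E: x = 0.199, y = 0.051

x_A = 0.122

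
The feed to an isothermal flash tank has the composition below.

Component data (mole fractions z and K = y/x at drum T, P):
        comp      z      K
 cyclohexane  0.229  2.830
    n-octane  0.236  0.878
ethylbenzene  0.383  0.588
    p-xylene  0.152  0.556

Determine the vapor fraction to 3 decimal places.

ψ = 0.263

Newton iteration, ψ⁰ = 0.5:
  ψ = 0.500: g = -0.0973, g' = -0.366 → ψ = 0.234
  ψ = 0.234: g = 0.0139, g' = -0.497 → ψ = 0.262
  ψ = 0.262: g = 0.0003, g' = -0.474 → ψ = 0.263
Converged at ψ = 0.263.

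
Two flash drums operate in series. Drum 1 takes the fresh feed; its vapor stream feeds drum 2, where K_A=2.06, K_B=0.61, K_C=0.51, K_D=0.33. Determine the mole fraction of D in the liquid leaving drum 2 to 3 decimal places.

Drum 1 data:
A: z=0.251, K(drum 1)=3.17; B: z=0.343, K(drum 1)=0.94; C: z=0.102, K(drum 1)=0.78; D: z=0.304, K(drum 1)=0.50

x_D (drum 2) = 0.230

Drum 1:
Material balance + equilibrium reduce to Σ zᵢ(Kᵢ−1)/(1+ψ₁(Kᵢ−1)) = 0.
g(0) = ΣzᵢKᵢ − 1 = 0.350 and g(1) = 1 − Σzᵢ/Kᵢ = -0.183, so a root lies in (0, 1).
Iterate (Newton) starting at ψ₁ = 0.55:
  ψ₁ = 0.550: g = -0.0082, g' = -0.398 → ψ₁ = 0.530
Converged at ψ₁ = 0.530.
Drum-1 compositions:
  A: x = 0.117, y = 0.370
  B: x = 0.354, y = 0.333
  C: x = 0.115, y = 0.090
  D: x = 0.414, y = 0.207
Drum-2 feed = drum-1 vapor: z₂ = (0.3702, 0.3330, 0.0901, 0.2068).
Drum 2:
Let ψ₂ = V/F and solve Σ zᵢ(Kᵢ−1)/(1+ψ₂(Kᵢ−1)) = 0.
Feasibility: ΣzᵢKᵢ = 1.080, Σzᵢ/Kᵢ = 1.529 — both > 1, two phases present.
Newton–Raphson from ψ₂ = 0.41:
  ψ₂ = 0.410: g = -0.1273, g' = -0.484 → ψ₂ = 0.147
  ψ₂ = 0.147: g = 0.0005, g' = -0.508 → ψ₂ = 0.148
Converged at ψ₂ = 0.148.
  A: x = 0.320, y = 0.659
  B: x = 0.353, y = 0.216
  C: x = 0.097, y = 0.050
  D: x = 0.230, y = 0.076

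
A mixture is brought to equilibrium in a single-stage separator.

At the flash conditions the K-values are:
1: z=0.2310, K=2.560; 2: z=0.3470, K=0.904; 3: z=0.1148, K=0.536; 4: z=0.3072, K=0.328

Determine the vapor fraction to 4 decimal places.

Material balance + equilibrium reduce to Σ zᵢ(Kᵢ−1)/(1+ψ(Kᵢ−1)) = 0.
Feasibility: ΣzᵢKᵢ = 1.0673, Σzᵢ/Kᵢ = 1.6248 — both > 1, two phases present.
Newton iteration, ψ⁰ = 0.62:
  ψ = 0.6200: g = -0.28089, g' = -0.6052 → ψ = 0.1559
  ψ = 0.1559: g = -0.03197, g' = -0.5688 → ψ = 0.0997
  ψ = 0.0997: g = 0.00111, g' = -0.6108 → ψ = 0.1015
Converged at ψ = 0.1015.

ψ = 0.1015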